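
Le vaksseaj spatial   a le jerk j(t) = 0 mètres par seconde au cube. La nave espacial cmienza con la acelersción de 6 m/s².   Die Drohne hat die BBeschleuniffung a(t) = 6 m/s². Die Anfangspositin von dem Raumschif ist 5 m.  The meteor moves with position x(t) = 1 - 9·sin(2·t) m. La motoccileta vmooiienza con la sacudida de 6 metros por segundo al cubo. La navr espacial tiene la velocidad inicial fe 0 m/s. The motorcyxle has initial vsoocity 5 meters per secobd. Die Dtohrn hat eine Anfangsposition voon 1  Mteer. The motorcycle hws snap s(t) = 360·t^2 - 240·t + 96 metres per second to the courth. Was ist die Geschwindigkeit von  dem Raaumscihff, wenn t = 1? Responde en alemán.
Um dies zu lösen, müssen wir 2 Integrale unserer Gleichung für den Ruck j(t) = 0 finden. Das Integral von dem Ruck, mit a(0) = 6, ergibt die Beschleunigung: a(t) = 6. Das Integral von der Beschleunigung, mit v(0) = 0, ergibt die Geschwindigkeit: v(t) = 6·t. Aus der Gleichung für die Geschwindigkeit v(t) = 6·t, setzen wir t = 1 ein und erhalten v = 6.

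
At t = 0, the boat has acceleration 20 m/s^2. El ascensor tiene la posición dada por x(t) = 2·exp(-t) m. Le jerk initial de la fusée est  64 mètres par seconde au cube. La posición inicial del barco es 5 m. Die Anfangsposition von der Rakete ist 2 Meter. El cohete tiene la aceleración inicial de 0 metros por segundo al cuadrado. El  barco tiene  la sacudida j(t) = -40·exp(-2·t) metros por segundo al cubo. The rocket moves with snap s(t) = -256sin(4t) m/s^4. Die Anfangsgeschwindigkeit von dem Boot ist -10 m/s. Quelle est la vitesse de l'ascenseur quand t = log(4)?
Nous devons dériver notre équation de la position x(t) = 2·exp(-t) 1 fois. La dérivée de la position donne la vitesse: v(t) = -2·exp(-t). Nous avons la vitesse v(t) = -2·exp(-t). En substituant t = log(4): v(log(4)) = -1/2.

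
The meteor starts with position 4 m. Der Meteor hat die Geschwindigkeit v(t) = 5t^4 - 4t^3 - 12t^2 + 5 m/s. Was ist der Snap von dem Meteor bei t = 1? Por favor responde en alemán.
Ausgehend von der Geschwindigkeit v(t) = 5·t^4 - 4·t^3 - 12·t^2 + 5, nehmen wir 3 Ableitungen. Durch Ableiten von der Geschwindigkeit erhalten wir die Beschleunigung: a(t) = 20·t^3 - 12·t^2 - 24·t. Die Ableitung von der Beschleunigung ergibt den Ruck: j(t) = 60·t^2 - 24·t - 24. Die Ableitung von dem Ruck ergibt den Snap: s(t) = 120·t - 24. Aus der Gleichung für den Snap s(t) = 120·t - 24, setzen wir t = 1 ein und erhalten s = 96.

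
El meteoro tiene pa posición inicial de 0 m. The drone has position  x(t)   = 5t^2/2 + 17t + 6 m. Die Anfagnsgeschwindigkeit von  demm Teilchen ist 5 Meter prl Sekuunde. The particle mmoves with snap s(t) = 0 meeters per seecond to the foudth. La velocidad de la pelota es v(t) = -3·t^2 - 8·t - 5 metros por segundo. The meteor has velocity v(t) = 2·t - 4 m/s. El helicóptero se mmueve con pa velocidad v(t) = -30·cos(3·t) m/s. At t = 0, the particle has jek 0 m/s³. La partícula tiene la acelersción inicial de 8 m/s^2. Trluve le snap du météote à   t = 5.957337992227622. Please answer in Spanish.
Para resolver esto, necesitamos tomar 3 derivadas de nuestra ecuación de la velocidad v(t) = 2·t - 4. Derivando la velocidad, obtenemos la aceleración: a(t) = 2. Derivando la aceleración, obtenemos la sacudida: j(t) = 0. Derivando la sacudida, obtenemos el snap: s(t) = 0. Tenemos el snap s(t) = 0. Sustituyendo t = 5.957337992227622: s(5.957337992227622) = 0.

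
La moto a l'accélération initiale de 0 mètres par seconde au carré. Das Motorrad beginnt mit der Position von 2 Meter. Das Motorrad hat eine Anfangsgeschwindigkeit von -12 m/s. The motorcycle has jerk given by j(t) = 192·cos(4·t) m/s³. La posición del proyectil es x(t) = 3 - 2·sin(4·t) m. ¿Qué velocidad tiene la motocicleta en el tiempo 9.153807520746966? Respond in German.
Wir müssen das Integral unserer Gleichung für den Ruck j(t) = 192·cos(4·t) 2-mal finden. Das Integral von dem Ruck, mit a(0) = 0, ergibt die Beschleunigung: a(t) = 48·sin(4·t). Die Stammfunktion von der Beschleunigung ist die Geschwindigkeit. Mit v(0) = -12 erhalten wir v(t) = -12·cos(4·t). Aus der Gleichung für die Geschwindigkeit v(t) = -12·cos(4·t), setzen wir t = 9.153807520746966 ein und erhalten v = -5.61481527789612.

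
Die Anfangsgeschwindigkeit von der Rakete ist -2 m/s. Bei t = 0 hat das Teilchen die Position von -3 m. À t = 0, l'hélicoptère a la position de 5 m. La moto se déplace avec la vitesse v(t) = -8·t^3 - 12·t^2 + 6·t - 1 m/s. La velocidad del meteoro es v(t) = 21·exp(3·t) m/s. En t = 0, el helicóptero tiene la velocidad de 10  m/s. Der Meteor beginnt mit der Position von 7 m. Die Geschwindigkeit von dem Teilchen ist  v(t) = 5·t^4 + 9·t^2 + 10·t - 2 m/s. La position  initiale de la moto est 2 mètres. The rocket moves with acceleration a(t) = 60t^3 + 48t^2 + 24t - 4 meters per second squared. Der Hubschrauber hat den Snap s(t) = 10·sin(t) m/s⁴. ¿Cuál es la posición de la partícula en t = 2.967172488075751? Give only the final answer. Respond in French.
La position à t = 2.967172488075751 est x = 343.448835198205.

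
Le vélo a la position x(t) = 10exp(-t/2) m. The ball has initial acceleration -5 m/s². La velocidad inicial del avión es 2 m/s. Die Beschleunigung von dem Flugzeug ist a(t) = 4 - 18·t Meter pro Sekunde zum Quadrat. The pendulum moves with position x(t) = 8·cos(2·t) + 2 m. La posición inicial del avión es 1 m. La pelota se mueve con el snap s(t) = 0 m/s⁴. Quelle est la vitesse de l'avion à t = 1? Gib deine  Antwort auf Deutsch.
Wir müssen das Integral unserer Gleichung für die Beschleunigung a(t) = 4 - 18·t 1-mal finden. Das Integral von der Beschleunigung, mit v(0) = 2, ergibt die Geschwindigkeit: v(t) = -9·t^2 + 4·t + 2. Wir haben die Geschwindigkeit v(t) = -9·t^2 + 4·t + 2. Durch Einsetzen von t = 1: v(1) = -3.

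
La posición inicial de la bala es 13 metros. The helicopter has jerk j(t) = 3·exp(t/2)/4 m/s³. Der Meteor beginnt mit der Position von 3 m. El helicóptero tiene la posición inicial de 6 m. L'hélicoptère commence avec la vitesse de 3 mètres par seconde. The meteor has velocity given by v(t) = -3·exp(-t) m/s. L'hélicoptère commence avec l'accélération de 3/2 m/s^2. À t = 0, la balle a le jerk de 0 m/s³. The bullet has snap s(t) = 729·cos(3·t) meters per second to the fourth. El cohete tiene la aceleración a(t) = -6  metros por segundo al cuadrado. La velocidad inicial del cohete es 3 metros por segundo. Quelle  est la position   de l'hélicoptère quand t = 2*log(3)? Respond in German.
Ausgehend von dem Ruck j(t) = 3·exp(t/2)/4, nehmen wir 3 Integrale. Mit ∫j(t)dt und Anwendung von a(0) = 3/2, finden wir a(t) = 3·exp(t/2)/2. Die Stammfunktion von der Beschleunigung, mit v(0) = 3, ergibt die Geschwindigkeit: v(t) = 3·exp(t/2). Durch Integration von der Geschwindigkeit und Verwendung der Anfangsbedingung x(0) = 6, erhalten wir x(t) = 6·exp(t/2). Wir haben die Position x(t) = 6·exp(t/2). Durch Einsetzen von t = 2*log(3): x(2*log(3)) = 18.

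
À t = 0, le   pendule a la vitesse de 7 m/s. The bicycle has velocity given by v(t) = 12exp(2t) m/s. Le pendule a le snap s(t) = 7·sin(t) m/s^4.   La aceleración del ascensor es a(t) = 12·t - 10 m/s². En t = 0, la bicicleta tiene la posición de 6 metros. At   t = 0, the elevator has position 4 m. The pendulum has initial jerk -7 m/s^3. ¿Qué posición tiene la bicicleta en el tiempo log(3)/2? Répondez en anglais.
To solve this, we need to take 1 antiderivative of our velocity equation v(t) = 12·exp(2·t). Finding the integral of v(t) and using x(0) = 6: x(t) = 6·exp(2·t). We have position x(t) = 6·exp(2·t). Substituting t = log(3)/2: x(log(3)/2) = 18.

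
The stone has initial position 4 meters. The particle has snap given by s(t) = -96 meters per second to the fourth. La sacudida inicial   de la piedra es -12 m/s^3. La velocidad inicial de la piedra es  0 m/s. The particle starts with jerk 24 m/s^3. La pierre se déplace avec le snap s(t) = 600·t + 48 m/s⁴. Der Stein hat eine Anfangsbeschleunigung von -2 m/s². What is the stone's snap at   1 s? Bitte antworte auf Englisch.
We have snap s(t) = 600·t + 48. Substituting t = 1: s(1) = 648.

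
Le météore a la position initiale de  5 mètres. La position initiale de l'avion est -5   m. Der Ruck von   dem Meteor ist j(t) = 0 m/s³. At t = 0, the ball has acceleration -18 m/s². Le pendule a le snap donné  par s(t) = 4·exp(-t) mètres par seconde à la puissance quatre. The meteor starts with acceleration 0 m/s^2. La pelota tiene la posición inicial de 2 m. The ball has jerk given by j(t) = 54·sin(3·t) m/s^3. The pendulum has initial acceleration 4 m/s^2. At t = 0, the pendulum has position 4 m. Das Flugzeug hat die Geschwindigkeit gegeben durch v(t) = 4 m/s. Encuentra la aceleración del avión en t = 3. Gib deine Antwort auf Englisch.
Starting from velocity v(t) = 4, we take 1 derivative. Differentiating velocity, we get acceleration: a(t) = 0. Using a(t) = 0 and substituting t = 3, we find a = 0.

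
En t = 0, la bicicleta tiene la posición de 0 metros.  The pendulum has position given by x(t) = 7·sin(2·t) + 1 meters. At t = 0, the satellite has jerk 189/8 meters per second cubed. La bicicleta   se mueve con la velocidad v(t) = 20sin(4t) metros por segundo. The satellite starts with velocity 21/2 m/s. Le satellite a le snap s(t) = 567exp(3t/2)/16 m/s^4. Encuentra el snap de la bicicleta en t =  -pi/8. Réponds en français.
Nous devons dériver notre équation de la vitesse v(t) = 20·sin(4·t) 3 fois. La dérivée de la vitesse donne l'accélération: a(t) = 80·cos(4·t). La dérivée de l'accélération donne le jerk: j(t) = -320·sin(4·t). La dérivée du jerk donne le snap: s(t) = -1280·cos(4·t). Nous avons le snap s(t) = -1280·cos(4·t). En substituant t = -pi/8: s(-pi/8) = 0.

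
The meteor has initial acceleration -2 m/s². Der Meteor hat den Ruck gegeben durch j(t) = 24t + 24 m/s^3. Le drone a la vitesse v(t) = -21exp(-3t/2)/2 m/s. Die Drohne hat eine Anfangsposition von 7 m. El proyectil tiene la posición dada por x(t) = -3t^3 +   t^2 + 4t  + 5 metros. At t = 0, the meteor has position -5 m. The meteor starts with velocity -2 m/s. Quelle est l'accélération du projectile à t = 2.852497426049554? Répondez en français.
Pour résoudre ceci, nous devons prendre 2 dérivées de notre équation de la position x(t) = -3·t^3 + t^2 + 4·t + 5. En dérivant la position, nous obtenons la vitesse: v(t) = -9·t^2 + 2·t + 4. En prenant d/dt de v(t), nous trouvons a(t) = 2 - 18·t. De l'équation de l'accélération a(t) = 2 - 18·t, nous substituons t = 2.852497426049554 pour obtenir a = -49.3449536688920.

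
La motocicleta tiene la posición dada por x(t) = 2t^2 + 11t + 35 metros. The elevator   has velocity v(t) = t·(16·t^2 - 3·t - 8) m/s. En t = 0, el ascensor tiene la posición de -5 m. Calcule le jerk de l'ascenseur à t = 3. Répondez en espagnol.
Partiendo de la velocidad v(t) = t·(16·t^2 - 3·t - 8), tomamos 2 derivadas. Derivando la velocidad, obtenemos la aceleración: a(t) = 16·t^2 + t·(32·t - 3) - 3·t - 8. Derivando la aceleración, obtenemos la sacudida: j(t) = 96·t - 6. Tenemos la sacudida j(t) = 96·t - 6. Sustituyendo t = 3: j(3) = 282.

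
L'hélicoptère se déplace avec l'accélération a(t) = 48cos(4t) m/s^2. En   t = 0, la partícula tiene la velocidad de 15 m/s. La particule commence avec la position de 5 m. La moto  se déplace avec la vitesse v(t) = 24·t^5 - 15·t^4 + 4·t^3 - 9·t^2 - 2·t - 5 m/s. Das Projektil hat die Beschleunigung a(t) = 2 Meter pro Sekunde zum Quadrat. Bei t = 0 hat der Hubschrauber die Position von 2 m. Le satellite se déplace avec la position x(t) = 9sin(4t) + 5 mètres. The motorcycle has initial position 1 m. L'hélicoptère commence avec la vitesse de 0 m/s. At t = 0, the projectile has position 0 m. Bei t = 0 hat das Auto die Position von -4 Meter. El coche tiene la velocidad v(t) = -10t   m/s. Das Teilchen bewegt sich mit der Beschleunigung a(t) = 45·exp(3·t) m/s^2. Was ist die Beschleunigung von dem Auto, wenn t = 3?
Wir müssen unsere Gleichung für die Geschwindigkeit v(t) = -10·t 1-mal ableiten. Mit d/dt von v(t) finden wir a(t) = -10. Mit a(t) = -10 und Einsetzen von t = 3, finden wir a = -10.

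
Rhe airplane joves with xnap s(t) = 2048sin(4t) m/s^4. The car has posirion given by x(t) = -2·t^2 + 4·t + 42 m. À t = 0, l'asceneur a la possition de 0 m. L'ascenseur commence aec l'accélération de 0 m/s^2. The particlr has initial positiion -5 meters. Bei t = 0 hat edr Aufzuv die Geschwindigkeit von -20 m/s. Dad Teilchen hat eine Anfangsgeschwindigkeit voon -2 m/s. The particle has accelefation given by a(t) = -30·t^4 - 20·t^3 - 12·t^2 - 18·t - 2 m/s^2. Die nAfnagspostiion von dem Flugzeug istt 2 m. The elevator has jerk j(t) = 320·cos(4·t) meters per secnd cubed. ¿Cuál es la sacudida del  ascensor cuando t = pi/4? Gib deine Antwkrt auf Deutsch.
Mit j(t) = 320·cos(4·t) und Einsetzen von t = pi/4, finden wir j = -320.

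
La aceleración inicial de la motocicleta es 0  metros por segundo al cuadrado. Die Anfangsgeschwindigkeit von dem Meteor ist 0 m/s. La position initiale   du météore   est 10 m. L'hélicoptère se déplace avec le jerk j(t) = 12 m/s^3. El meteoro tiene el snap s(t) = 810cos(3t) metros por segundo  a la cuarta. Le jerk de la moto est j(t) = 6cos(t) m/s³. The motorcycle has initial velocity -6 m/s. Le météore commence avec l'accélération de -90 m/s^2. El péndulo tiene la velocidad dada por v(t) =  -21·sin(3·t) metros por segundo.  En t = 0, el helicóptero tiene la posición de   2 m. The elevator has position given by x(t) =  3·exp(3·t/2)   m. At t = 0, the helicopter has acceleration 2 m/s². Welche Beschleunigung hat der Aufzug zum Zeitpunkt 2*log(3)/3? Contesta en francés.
En partant de la position x(t) = 3·exp(3·t/2), nous prenons 2 dérivées. La dérivée de la position donne la vitesse: v(t) = 9·exp(3·t/2)/2. La dérivée de la vitesse donne l'accélération: a(t) = 27·exp(3·t/2)/4. Nous avons l'accélération a(t) = 27·exp(3·t/2)/4. En substituant t = 2*log(3)/3: a(2*log(3)/3) = 81/4.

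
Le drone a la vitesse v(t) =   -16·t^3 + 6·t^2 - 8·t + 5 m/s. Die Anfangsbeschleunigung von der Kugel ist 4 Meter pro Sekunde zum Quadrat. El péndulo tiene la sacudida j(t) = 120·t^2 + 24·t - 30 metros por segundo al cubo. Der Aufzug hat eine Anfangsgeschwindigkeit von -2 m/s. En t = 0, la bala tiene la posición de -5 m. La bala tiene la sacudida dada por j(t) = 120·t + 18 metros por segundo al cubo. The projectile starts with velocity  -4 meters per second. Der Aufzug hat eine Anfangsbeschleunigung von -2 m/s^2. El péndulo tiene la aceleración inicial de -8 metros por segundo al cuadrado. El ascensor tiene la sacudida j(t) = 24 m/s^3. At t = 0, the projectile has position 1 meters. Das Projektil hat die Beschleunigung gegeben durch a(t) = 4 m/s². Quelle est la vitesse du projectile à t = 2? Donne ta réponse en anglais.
We must find the antiderivative of our acceleration equation a(t) = 4 1 time. Finding the antiderivative of a(t) and using v(0) = -4: v(t) = 4·t - 4. Using v(t) = 4·t - 4 and substituting t = 2, we find v = 4.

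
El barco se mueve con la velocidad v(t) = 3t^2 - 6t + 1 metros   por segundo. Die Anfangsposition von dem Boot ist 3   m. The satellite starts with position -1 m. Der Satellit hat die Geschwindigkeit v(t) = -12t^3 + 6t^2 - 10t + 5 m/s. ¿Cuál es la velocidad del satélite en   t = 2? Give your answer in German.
Mit v(t) = -12·t^3 + 6·t^2 - 10·t + 5 und Einsetzen von t = 2, finden wir v = -87.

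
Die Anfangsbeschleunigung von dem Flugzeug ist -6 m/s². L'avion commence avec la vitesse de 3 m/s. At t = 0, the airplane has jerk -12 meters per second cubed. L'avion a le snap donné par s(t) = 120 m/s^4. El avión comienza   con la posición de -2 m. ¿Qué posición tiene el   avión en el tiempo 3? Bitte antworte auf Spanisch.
Debemos encontrar la antiderivada de nuestra ecuación del snap s(t) = 120 4 veces. Tomando ∫s(t)dt y aplicando j(0) = -12, encontramos j(t) = 120·t - 12. Tomando ∫j(t)dt y aplicando a(0) = -6, encontramos a(t) = 60·t^2 - 12·t - 6. Integrando la aceleración y usando la condición inicial v(0) = 3, obtenemos v(t) = 20·t^3 - 6·t^2 - 6·t + 3. Tomando ∫v(t)dt y aplicando x(0) = -2, encontramos x(t) = 5·t^4 - 2·t^3 - 3·t^2 + 3·t - 2. Tenemos la posición x(t) = 5·t^4 - 2·t^3 - 3·t^2 + 3·t - 2. Sustituyendo t = 3: x(3) = 331.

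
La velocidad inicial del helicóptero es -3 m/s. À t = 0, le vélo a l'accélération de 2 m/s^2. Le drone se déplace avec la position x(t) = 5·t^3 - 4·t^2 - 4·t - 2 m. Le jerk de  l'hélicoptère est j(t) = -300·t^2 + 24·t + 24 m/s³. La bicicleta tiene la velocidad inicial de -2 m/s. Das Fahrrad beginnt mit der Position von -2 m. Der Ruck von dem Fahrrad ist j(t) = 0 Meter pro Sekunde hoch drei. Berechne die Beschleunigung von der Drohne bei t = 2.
Um dies zu lösen, müssen wir 2 Ableitungen unserer Gleichung für die Position x(t) = 5·t^3 - 4·t^2 - 4·t - 2 nehmen. Durch Ableiten von der Position erhalten wir die Geschwindigkeit: v(t) = 15·t^2 - 8·t - 4. Durch Ableiten von der Geschwindigkeit erhalten wir die Beschleunigung: a(t) = 30·t - 8. Wir haben die Beschleunigung a(t) = 30·t - 8. Durch Einsetzen von t = 2: a(2) = 52.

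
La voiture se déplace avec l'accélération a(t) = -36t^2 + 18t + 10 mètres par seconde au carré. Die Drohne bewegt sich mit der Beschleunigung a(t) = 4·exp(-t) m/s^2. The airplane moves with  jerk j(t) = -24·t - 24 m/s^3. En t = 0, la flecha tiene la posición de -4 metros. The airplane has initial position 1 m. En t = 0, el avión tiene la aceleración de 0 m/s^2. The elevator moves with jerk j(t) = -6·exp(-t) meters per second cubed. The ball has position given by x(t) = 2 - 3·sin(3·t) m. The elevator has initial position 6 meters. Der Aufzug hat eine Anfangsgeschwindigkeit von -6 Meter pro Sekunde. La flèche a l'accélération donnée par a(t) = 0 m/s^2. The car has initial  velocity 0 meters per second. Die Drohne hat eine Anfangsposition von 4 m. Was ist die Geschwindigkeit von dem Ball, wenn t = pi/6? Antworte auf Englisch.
Starting from position x(t) = 2 - 3·sin(3·t), we take 1 derivative. Taking d/dt of x(t), we find v(t) = -9·cos(3·t). From the given velocity equation v(t) = -9·cos(3·t), we substitute t = pi/6 to get v = 0.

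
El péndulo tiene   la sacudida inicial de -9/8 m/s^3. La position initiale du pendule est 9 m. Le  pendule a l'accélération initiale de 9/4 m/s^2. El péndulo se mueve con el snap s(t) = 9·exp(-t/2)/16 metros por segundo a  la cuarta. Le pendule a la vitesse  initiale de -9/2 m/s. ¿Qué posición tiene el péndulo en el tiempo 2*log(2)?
Necesitamos integrar nuestra ecuación del snap s(t) = 9·exp(-t/2)/16 4 veces. Integrando el snap y usando la condición inicial j(0) = -9/8, obtenemos j(t) = -9·exp(-t/2)/8. La antiderivada de la sacudida, con a(0) = 9/4, da la aceleración: a(t) = 9·exp(-t/2)/4. Integrando la aceleración y usando la condición inicial v(0) = -9/2, obtenemos v(t) = -9·exp(-t/2)/2. Integrando la velocidad y usando la condición inicial x(0) = 9, obtenemos x(t) = 9·exp(-t/2). Tenemos la posición x(t) = 9·exp(-t/2). Sustituyendo t = 2*log(2): x(2*log(2)) = 9/2.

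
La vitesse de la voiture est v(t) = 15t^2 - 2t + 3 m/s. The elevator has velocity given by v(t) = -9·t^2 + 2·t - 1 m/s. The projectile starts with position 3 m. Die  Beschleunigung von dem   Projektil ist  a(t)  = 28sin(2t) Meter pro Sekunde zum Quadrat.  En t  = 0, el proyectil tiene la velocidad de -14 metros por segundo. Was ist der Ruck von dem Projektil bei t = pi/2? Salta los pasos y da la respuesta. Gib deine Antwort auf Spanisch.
La respuesta es -56.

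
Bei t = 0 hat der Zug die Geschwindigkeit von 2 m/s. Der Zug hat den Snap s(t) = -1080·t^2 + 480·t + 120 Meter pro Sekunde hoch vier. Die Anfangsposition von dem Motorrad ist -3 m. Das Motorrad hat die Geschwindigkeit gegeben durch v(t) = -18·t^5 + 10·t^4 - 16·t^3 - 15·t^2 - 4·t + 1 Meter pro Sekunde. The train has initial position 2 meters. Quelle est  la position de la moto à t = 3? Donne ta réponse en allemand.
Ausgehend von der Geschwindigkeit v(t) = -18·t^5 + 10·t^4 - 16·t^3 - 15·t^2 - 4·t + 1, nehmen wir 1 Stammfunktion. Die Stammfunktion von der Geschwindigkeit ist die Position. Mit x(0) = -3 erhalten wir x(t) = -3·t^6 + 2·t^5 - 4·t^4 - 5·t^3 - 2·t^2 + t - 3. Aus der Gleichung für die Position x(t) = -3·t^6 + 2·t^5 - 4·t^4 - 5·t^3 - 2·t^2 + t - 3, setzen wir t = 3 ein und erhalten x = -2178.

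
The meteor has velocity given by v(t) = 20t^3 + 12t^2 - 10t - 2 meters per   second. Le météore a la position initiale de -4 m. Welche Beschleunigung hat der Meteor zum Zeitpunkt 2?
Um dies zu lösen, müssen wir 1 Ableitung unserer Gleichung für die Geschwindigkeit v(t) = 20·t^3 + 12·t^2 - 10·t - 2 nehmen. Mit d/dt von v(t) finden wir a(t) = 60·t^2 + 24·t - 10. Mit a(t) = 60·t^2 + 24·t - 10 und Einsetzen von t = 2, finden wir a = 278.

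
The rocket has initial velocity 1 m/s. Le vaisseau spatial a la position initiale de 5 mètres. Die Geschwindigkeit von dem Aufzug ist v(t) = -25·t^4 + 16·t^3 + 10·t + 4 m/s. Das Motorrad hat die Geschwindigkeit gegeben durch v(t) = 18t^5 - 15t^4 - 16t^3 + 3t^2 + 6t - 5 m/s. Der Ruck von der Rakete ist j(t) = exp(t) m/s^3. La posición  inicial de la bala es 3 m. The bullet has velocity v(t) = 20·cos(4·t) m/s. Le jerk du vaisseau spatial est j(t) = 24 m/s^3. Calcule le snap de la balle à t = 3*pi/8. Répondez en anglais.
We must differentiate our velocity equation v(t) = 20·cos(4·t) 3 times. Differentiating velocity, we get acceleration: a(t) = -80·sin(4·t). Taking d/dt of a(t), we find j(t) = -320·cos(4·t). Taking d/dt of j(t), we find s(t) = 1280·sin(4·t). We have snap s(t) = 1280·sin(4·t). Substituting t = 3*pi/8: s(3*pi/8) = -1280.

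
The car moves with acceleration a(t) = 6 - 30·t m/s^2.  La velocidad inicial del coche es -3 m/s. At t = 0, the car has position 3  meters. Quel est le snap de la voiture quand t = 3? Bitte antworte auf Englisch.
Starting from acceleration a(t) = 6 - 30·t, we take 2 derivatives. The derivative of acceleration gives jerk: j(t) = -30. Taking d/dt of j(t), we find s(t) = 0. From the given snap equation s(t) = 0, we substitute t = 3 to get s = 0.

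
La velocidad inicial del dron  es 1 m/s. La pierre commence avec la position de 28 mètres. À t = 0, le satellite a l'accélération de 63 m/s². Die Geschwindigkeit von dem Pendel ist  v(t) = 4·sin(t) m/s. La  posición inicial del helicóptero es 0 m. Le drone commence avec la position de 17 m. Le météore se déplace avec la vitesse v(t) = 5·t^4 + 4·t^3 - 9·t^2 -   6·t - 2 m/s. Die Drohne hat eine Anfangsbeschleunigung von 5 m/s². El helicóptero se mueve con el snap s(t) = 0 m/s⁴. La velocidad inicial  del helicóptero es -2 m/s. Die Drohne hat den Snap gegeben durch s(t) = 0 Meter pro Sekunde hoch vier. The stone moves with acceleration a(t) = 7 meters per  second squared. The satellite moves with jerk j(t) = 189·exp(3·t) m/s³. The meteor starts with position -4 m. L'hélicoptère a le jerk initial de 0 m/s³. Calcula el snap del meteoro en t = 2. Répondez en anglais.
To solve this, we need to take 3 derivatives of our velocity equation v(t) = 5·t^4 + 4·t^3 - 9·t^2 - 6·t - 2. The derivative of velocity gives acceleration: a(t) = 20·t^3 + 12·t^2 - 18·t - 6. Differentiating acceleration, we get jerk: j(t) = 60·t^2 + 24·t - 18. Differentiating jerk, we get snap: s(t) = 120·t + 24. We have snap s(t) = 120·t + 24. Substituting t = 2: s(2) = 264.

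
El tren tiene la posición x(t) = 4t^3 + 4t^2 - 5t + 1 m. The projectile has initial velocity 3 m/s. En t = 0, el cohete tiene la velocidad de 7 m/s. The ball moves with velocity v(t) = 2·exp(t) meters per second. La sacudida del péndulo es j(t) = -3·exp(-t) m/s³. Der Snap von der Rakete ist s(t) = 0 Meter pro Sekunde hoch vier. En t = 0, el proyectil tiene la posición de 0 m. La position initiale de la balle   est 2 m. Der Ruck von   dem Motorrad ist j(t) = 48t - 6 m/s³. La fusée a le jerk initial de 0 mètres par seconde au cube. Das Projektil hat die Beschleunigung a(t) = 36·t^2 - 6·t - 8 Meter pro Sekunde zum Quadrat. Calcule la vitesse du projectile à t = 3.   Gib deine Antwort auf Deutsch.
Wir müssen unsere Gleichung für die Beschleunigung a(t) = 36·t^2 - 6·t - 8 1-mal integrieren. Die Stammfunktion von der Beschleunigung, mit v(0) = 3, ergibt die Geschwindigkeit: v(t) = 12·t^3 - 3·t^2 - 8·t + 3. Wir haben die Geschwindigkeit v(t) = 12·t^3 - 3·t^2 - 8·t + 3. Durch Einsetzen von t = 3: v(3) = 276.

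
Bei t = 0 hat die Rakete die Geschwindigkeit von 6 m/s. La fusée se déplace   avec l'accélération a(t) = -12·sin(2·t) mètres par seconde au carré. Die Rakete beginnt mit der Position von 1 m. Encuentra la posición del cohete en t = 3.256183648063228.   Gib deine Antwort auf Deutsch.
Wir müssen unsere Gleichung für die Beschleunigung a(t) = -12·sin(2·t) 2-mal integrieren. Mit ∫a(t)dt und Anwendung von v(0) = 6, finden wir v(t) = 6·cos(2·t). Das Integral von der Geschwindigkeit ist die Position. Mit x(0) = 1 erhalten wir x(t) = 3·sin(2·t) + 1. Wir haben die Position x(t) = 3·sin(2·t) + 1. Durch Einsetzen von t = 3.256183648063228: x(3.256183648063228) = 1.68154293242849.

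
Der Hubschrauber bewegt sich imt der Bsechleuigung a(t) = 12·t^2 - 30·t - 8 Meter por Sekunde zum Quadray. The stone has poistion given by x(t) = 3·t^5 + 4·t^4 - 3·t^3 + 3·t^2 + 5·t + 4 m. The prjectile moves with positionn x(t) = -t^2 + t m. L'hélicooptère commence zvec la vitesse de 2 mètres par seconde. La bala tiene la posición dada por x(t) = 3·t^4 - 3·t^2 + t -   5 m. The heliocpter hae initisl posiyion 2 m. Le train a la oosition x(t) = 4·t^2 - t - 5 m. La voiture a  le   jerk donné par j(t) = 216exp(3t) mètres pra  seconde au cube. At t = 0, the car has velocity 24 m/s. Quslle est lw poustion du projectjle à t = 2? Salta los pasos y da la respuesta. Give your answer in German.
x(2) = -2.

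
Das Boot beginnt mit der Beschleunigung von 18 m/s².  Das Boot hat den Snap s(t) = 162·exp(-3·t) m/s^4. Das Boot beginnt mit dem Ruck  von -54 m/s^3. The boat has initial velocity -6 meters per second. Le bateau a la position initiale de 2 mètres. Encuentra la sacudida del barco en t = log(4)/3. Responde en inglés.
To solve this, we need to take 1 integral of our snap equation s(t) = 162·exp(-3·t). Finding the antiderivative of s(t) and using j(0) = -54: j(t) = -54·exp(-3·t). From the given jerk equation j(t) = -54·exp(-3·t), we substitute t = log(4)/3 to get j = -27/2.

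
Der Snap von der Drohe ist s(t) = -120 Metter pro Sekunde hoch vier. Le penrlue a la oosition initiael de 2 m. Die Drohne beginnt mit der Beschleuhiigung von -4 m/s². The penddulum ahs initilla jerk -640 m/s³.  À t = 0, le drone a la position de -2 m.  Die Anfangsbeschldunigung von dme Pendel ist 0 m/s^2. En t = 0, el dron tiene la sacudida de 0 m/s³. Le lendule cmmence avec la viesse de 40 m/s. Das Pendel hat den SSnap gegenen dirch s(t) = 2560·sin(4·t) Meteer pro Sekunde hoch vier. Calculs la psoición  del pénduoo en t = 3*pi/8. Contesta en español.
Necesitamos integrar nuestra ecuación del snap s(t) = 2560·sin(4·t) 4 veces. Integrando el snap y usando la condición inicial j(0) = -640, obtenemos j(t) = -640·cos(4·t). Tomando ∫j(t)dt y aplicando a(0) = 0, encontramos a(t) = -160·sin(4·t). Integrando la aceleración y usando la condición inicial v(0) = 40, obtenemos v(t) = 40·cos(4·t). Tomando ∫v(t)dt y aplicando x(0) = 2, encontramos x(t) = 10·sin(4·t) + 2. De la ecuación de la posición x(t) = 10·sin(4·t) + 2, sustituimos t = 3*pi/8 para obtener x = -8.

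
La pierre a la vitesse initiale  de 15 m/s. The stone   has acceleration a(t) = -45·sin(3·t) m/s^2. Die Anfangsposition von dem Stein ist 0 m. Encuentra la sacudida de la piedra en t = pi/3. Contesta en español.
Para resolver esto, necesitamos tomar 1 derivada de nuestra ecuación de la aceleración a(t) = -45·sin(3·t). Tomando d/dt de a(t), encontramos j(t) = -135·cos(3·t). Tenemos la sacudida j(t) = -135·cos(3·t). Sustituyendo t = pi/3: j(pi/3) = 135.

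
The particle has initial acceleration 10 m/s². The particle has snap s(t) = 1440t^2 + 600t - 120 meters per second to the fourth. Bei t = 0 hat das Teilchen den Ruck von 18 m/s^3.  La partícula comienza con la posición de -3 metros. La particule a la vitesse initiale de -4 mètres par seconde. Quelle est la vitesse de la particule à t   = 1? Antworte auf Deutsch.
Wir müssen unsere Gleichung für den Snap s(t) = 1440·t^2 + 600·t - 120 3-mal integrieren. Durch Integration von dem Snap und Verwendung der Anfangsbedingung j(0) = 18, erhalten wir j(t) = 480·t^3 + 300·t^2 - 120·t + 18. Mit ∫j(t)dt und Anwendung von a(0) = 10, finden wir a(t) = 120·t^4 + 100·t^3 - 60·t^2 + 18·t + 10. Durch Integration von der Beschleunigung und Verwendung der Anfangsbedingung v(0) = -4, erhalten wir v(t) = 24·t^5 + 25·t^4 - 20·t^3 + 9·t^2 + 10·t - 4. Aus der Gleichung für die Geschwindigkeit v(t) = 24·t^5 + 25·t^4 - 20·t^3 + 9·t^2 + 10·t - 4, setzen wir t = 1 ein und erhalten v = 44.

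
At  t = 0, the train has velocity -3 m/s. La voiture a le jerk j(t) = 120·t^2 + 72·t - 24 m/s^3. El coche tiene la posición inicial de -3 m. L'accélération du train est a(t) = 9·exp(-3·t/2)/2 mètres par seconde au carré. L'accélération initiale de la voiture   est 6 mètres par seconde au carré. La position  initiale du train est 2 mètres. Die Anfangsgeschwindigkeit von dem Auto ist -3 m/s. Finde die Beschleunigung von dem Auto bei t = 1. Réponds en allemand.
Um dies zu lösen, müssen wir 1 Integral unserer Gleichung für den Ruck j(t) = 120·t^2 + 72·t - 24 finden. Das Integral von dem Ruck, mit a(0) = 6, ergibt die Beschleunigung: a(t) = 40·t^3 + 36·t^2 - 24·t + 6. Mit a(t) = 40·t^3 + 36·t^2 - 24·t + 6 und Einsetzen von t = 1, finden wir a = 58.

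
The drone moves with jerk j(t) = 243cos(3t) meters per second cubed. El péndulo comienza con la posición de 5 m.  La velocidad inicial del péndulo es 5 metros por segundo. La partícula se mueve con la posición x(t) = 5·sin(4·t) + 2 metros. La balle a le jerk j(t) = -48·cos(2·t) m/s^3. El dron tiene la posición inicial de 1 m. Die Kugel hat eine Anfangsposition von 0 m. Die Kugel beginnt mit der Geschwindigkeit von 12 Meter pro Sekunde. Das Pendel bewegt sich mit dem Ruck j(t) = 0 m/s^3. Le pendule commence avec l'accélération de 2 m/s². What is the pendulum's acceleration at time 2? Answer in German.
Wir müssen unsere Gleichung für den Ruck j(t) = 0 1-mal integrieren. Die Stammfunktion von dem Ruck ist die Beschleunigung. Mit a(0) = 2 erhalten wir a(t) = 2. Aus der Gleichung für die Beschleunigung a(t) = 2, setzen wir t = 2 ein und erhalten a = 2.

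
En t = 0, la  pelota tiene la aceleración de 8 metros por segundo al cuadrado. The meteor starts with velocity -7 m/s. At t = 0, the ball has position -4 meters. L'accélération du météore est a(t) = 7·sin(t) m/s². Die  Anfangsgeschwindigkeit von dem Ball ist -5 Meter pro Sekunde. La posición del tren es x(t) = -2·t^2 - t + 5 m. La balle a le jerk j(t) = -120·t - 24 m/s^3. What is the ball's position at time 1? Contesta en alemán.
Wir müssen unsere Gleichung für den Ruck j(t) = -120·t - 24 3-mal integrieren. Die Stammfunktion von dem Ruck, mit a(0) = 8, ergibt die Beschleunigung: a(t) = -60·t^2 - 24·t + 8. Das Integral von der Beschleunigung, mit v(0) = -5, ergibt die Geschwindigkeit: v(t) = -20·t^3 - 12·t^2 + 8·t - 5. Durch Integration von der Geschwindigkeit und Verwendung der Anfangsbedingung x(0) = -4, erhalten wir x(t) = -5·t^4 - 4·t^3 + 4·t^2 - 5·t - 4. Wir haben die Position x(t) = -5·t^4 - 4·t^3 + 4·t^2 - 5·t - 4. Durch Einsetzen von t = 1: x(1) = -14.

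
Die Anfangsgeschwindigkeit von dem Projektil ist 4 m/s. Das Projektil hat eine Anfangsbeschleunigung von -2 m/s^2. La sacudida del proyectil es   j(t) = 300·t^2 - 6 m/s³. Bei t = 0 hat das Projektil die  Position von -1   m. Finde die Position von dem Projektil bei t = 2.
Um dies zu lösen, müssen wir 3 Integrale unserer Gleichung für den Ruck j(t) = 300·t^2 - 6 finden. Die Stammfunktion von dem Ruck, mit a(0) = -2, ergibt die Beschleunigung: a(t) = 100·t^3 - 6·t - 2. Die Stammfunktion von der Beschleunigung ist die Geschwindigkeit. Mit v(0) = 4 erhalten wir v(t) = 25·t^4 - 3·t^2 - 2·t + 4. Die Stammfunktion von der Geschwindigkeit ist die Position. Mit x(0) = -1 erhalten wir x(t) = 5·t^5 - t^3 - t^2 + 4·t - 1. Mit x(t) = 5·t^5 - t^3 - t^2 + 4·t - 1 und Einsetzen von t = 2, finden wir x = 155.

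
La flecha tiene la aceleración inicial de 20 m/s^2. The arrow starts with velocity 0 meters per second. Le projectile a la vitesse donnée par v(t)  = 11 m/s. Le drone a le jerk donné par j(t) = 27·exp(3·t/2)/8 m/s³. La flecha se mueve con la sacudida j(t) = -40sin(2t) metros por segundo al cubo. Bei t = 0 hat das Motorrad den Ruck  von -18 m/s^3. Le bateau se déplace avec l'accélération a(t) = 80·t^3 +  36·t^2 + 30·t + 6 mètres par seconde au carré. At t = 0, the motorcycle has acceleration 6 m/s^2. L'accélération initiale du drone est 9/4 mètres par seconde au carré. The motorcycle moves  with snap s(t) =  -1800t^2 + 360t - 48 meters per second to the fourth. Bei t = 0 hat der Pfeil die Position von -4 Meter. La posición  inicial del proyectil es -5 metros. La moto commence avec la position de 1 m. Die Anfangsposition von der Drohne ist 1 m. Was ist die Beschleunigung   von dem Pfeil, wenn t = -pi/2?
Um dies zu lösen, müssen wir 1 Integral unserer Gleichung für den Ruck j(t) = -40·sin(2·t) finden. Durch Integration von dem Ruck und Verwendung der Anfangsbedingung a(0) = 20, erhalten wir a(t) = 20·cos(2·t). Wir haben die Beschleunigung a(t) = 20·cos(2·t). Durch Einsetzen von t = -pi/2: a(-pi/2) = -20.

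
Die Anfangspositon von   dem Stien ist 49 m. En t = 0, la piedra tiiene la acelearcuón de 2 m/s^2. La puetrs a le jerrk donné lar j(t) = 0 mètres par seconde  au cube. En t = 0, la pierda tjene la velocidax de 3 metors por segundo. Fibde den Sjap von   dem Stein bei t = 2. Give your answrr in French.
Nous devons dériver notre équation du jerk j(t) = 0 1 fois. En dérivant le jerk, nous obtenons le snap: s(t) = 0. De l'équation du snap s(t) = 0, nous substituons t = 2 pour obtenir s = 0.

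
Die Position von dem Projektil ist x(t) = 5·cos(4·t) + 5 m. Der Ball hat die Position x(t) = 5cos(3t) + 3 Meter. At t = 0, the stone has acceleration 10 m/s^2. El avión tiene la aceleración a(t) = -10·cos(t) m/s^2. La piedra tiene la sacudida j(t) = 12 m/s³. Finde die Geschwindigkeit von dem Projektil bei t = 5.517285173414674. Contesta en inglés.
We must differentiate our position equation x(t) = 5·cos(4·t) + 5 1 time. Differentiating position, we get velocity: v(t) = -20·sin(4·t). From the given velocity equation v(t) = -20·sin(4·t), we substitute t = 5.517285173414674 to get v = 1.55826149094606.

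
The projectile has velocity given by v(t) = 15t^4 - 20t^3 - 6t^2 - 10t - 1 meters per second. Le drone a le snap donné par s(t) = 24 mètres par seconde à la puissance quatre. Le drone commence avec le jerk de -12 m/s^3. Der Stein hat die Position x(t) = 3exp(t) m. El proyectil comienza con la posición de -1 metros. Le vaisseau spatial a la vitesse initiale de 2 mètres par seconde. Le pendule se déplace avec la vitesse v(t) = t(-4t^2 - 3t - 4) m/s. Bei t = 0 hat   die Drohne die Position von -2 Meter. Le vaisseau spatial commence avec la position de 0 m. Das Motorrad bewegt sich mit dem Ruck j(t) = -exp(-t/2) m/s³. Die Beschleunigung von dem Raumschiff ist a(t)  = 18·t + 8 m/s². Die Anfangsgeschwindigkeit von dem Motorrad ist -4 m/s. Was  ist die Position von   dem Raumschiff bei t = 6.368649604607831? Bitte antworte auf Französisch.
En partant de l'accélération a(t) = 18·t + 8, nous prenons 2 primitives. L'intégrale de l'accélération est la vitesse. En utilisant v(0) = 2, nous obtenons v(t) = 9·t^2 + 8·t + 2. En prenant ∫v(t)dt et en appliquant x(0) = 0, nous trouvons x(t) = 3·t^3 + 4·t^2 + 2·t. De l'équation de la position x(t) = 3·t^3 + 4·t^2 + 2·t, nous substituons t = 6.368649604607831 pour obtenir x = 949.907600162954.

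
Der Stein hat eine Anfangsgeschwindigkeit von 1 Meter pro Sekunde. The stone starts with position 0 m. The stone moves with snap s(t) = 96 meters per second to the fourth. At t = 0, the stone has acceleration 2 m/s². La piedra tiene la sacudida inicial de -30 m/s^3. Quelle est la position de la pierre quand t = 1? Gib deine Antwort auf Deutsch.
Ausgehend von dem Snap s(t) = 96, nehmen wir 4 Integrale. Mit ∫s(t)dt und Anwendung von j(0) = -30, finden wir j(t) = 96·t - 30. Die Stammfunktion von dem Ruck, mit a(0) = 2, ergibt die Beschleunigung: a(t) = 48·t^2 - 30·t + 2. Mit ∫a(t)dt und Anwendung von v(0) = 1, finden wir v(t) = 16·t^3 - 15·t^2 + 2·t + 1. Das Integral von der Geschwindigkeit, mit x(0) = 0, ergibt die Position: x(t) = 4·t^4 - 5·t^3 + t^2 + t. Wir haben die Position x(t) = 4·t^4 - 5·t^3 + t^2 + t. Durch Einsetzen von t = 1: x(1) = 1.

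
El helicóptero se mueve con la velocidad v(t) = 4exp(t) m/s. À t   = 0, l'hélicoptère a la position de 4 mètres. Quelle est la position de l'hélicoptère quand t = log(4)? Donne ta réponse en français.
Nous devons intégrer notre équation de la vitesse v(t) = 4·exp(t) 1 fois. En intégrant la vitesse et en utilisant la condition initiale x(0) = 4, nous obtenons x(t) = 4·exp(t). De l'équation de la position x(t) = 4·exp(t), nous substituons t = log(4) pour obtenir x = 16.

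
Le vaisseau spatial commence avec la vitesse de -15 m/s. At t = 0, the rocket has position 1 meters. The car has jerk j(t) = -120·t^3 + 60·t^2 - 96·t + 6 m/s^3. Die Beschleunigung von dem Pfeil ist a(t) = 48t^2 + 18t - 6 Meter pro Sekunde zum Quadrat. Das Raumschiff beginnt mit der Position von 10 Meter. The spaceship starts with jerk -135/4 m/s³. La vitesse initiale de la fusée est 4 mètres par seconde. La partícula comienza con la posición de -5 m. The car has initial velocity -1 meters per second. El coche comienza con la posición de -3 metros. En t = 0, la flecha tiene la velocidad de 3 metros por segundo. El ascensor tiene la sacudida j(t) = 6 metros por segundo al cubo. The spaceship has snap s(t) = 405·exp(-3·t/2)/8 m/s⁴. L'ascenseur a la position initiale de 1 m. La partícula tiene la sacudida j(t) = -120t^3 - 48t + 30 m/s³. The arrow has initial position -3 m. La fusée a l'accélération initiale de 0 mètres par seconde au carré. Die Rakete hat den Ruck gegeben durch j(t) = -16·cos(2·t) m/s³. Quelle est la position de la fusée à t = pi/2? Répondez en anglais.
Starting from jerk j(t) = -16·cos(2·t), we take 3 antiderivatives. The antiderivative of jerk, with a(0) = 0, gives acceleration: a(t) = -8·sin(2·t). Finding the antiderivative of a(t) and using v(0) = 4: v(t) = 4·cos(2·t). Taking ∫v(t)dt and applying x(0) = 1, we find x(t) = 2·sin(2·t) + 1. We have position x(t) = 2·sin(2·t) + 1. Substituting t = pi/2: x(pi/2) = 1.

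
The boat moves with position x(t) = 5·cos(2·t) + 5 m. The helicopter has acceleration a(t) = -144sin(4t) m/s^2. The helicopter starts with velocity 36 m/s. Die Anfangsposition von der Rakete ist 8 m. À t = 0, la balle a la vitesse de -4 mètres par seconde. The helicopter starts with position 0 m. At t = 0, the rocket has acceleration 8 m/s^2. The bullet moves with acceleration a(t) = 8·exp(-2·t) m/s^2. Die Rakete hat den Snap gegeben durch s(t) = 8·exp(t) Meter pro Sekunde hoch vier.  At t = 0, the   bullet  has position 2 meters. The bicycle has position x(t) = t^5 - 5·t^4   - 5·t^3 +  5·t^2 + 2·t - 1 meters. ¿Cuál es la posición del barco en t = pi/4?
Usando x(t) = 5·cos(2·t) + 5 y sustituyendo t = pi/4, encontramos x = 5.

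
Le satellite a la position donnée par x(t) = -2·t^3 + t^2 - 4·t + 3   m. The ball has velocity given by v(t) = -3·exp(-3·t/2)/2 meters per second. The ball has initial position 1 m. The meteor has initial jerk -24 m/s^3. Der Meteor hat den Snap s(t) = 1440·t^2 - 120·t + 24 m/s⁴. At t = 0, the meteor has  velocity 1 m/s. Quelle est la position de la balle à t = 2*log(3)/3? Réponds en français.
Nous devons trouver la primitive de notre équation de la vitesse v(t) = -3·exp(-3·t/2)/2 1 fois. La primitive de la vitesse est la position. En utilisant x(0) = 1, nous obtenons x(t) = exp(-3·t/2). Nous avons la position x(t) = exp(-3·t/2). En substituant t = 2*log(3)/3: x(2*log(3)/3) = 1/3.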